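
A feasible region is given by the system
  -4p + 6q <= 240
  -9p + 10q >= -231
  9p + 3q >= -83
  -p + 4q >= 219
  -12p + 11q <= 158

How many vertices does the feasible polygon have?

Intersecting each pair of boundary lines and keeping only the points that satisfy every inequality leaves:
  (1893/7, 1542/7)
  (423/7, 562/7)
  (1557/13, 1101/13)
  (1777/37, 2470/37)

4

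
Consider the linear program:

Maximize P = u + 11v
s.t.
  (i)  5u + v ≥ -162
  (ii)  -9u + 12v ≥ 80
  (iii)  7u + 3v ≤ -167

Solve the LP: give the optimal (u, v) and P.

Corner points and P = u + 11v:
  (-88/3, -46/3) → P = -198
  (-319/8, 299/8) → P = 1485/4
  (-748/37, -943/111) → P = -341/3

The optimum lies where 5u + v = -162 and 7u + 3v = -167.
Solving simultaneously gives u = -319/8, v = 299/8.

u = -319/8, v = 299/8, maximum P = 1485/4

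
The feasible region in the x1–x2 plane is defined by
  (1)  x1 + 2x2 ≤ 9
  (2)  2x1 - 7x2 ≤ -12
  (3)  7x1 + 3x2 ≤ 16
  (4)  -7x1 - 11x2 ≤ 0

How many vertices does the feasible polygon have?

4

Pairwise boundary intersections that survive every other constraint:
  (5/11, 47/11)
  (-33, 21)
  (76/55, 116/55)
  (-132/71, 84/71)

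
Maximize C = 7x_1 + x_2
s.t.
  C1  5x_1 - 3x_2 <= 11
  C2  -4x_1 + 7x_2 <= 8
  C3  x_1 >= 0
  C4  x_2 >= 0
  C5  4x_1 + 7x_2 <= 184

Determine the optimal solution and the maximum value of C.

x_1 = 101/23, x_2 = 84/23, maximum C = 791/23

Extreme points and C = 7x_1 + x_2:
  (101/23, 84/23) → C = 791/23
  (11/5, 0) → C = 77/5
  (0, 8/7) → C = 8/7
  (0, 0) → C = 0

The optimum lies where 5x_1 - 3x_2 = 11 and -4x_1 + 7x_2 = 8.
Solving simultaneously gives x_1 = 101/23, x_2 = 84/23.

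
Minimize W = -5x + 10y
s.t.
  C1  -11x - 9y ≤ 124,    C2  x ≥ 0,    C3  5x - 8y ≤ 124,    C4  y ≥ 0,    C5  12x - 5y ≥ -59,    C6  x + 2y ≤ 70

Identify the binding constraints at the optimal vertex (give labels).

Extreme points and W = -5x + 10y:
  (0, 0) → W = 0
  (0, 59/5) → W = 118
  (124/5, 0) → W = -124
  (404/9, 113/9) → W = -890/9
  (8, 31) → W = 270

The minimum is at (124/5, 0). Substituting into each constraint, equality holds for C3 and C4; the remaining constraints have slack.

C3 and C4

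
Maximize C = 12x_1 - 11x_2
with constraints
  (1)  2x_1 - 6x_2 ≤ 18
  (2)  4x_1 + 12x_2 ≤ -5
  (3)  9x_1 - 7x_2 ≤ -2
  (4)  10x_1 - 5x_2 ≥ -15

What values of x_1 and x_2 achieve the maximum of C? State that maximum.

x_1 = -69/20, x_2 = -83/20, maximum C = 17/4

Feasible corners and C = 12x_1 - 11x_2:
  (-69/20, -83/20) → C = 17/4
  (-18/5, -21/5) → C = 3
  (-59/136, -37/136) → C = -301/136
  (-41/28, 1/14) → C = -257/14

The optimum lies where 2x_1 - 6x_2 = 18 and 9x_1 - 7x_2 = -2.
Solving simultaneously gives x_1 = -69/20, x_2 = -83/20.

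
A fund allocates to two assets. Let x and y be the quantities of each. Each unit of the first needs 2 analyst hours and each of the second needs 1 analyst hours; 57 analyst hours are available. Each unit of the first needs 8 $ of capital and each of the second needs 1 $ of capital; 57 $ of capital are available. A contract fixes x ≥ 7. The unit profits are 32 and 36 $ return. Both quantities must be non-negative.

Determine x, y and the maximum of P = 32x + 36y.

x = 7, y = 1, maximum P = 260

Corner points and P = 32x + 36y:
  (57/8, 0) → P = 228
  (7, 0) → P = 224
  (7, 1) → P = 260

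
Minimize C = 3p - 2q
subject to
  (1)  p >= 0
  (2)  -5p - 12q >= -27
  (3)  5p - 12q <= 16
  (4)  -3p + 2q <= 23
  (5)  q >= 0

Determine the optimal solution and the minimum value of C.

p = 0, q = 9/4, minimum C = -9/2

Vertices and C = 3p - 2q:
  (0, 9/4) → C = -9/2
  (0, 0) → C = 0
  (43/10, 11/24) → C = 719/60
  (16/5, 0) → C = 48/5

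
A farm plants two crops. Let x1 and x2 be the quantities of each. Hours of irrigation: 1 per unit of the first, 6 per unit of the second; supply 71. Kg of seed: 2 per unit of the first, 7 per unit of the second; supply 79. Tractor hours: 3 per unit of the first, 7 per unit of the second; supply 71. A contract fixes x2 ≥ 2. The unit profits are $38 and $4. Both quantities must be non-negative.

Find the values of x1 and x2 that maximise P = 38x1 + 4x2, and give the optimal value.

Vertices and P = 38x1 + 4x2:
  (0, 71/7) → P = 284/7
  (0, 2) → P = 8
  (19, 2) → P = 730

The optimum lies where 3x1 + 7x2 = 71 and x2 = 2.
Solving simultaneously gives x1 = 19, x2 = 2.

x1 = 19, x2 = 2, maximum P = 730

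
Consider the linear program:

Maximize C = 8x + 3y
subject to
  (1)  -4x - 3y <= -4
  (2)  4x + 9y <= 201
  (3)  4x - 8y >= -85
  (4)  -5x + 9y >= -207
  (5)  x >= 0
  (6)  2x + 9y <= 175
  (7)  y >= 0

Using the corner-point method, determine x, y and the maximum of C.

x = 136/3, y = 59/27, maximum C = 3323/9

Feasible corners and C = 8x + 3y:
  (0, 4/3) → C = 4
  (1, 0) → C = 8
  (136/3, 59/27) → C = 3323/9
  (13, 149/9) → C = 461/3
  (0, 85/8) → C = 255/8
  (635/52, 435/26) → C = 3845/26
  (207/5, 0) → C = 1656/5

The binding constraints are 4x + 9y = 201 and -5x + 9y = -207.
Solving simultaneously gives x = 136/3, y = 59/27.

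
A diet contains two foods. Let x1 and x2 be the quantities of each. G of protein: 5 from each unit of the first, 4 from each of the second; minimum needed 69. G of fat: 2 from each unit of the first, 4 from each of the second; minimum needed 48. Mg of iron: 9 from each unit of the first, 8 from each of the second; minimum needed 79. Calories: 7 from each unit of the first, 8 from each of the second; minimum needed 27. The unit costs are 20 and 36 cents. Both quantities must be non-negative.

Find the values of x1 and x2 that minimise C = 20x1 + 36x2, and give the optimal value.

Corner points and C = 20x1 + 36x2:
  (0, 69/4) → C = 621
  (24, 0) → C = 480
  (7, 17/2) → C = 446
The feasible region is unbounded (it extends along (0, 1), (1, 0)), but C strictly increases along every unbounded feasible direction, so there is no improving ray and the minimum is attained at a vertex.

x1 = 7, x2 = 17/2, minimum C = 446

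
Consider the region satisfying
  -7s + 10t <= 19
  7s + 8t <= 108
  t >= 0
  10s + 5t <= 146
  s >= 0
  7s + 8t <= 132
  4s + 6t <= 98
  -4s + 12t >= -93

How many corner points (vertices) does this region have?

Pairwise boundary intersections that survive every other constraint:
  (464/63, 127/18)
  (0, 19/10)
  (628/45, 58/45)
  (73/5, 0)
  (0, 0)

5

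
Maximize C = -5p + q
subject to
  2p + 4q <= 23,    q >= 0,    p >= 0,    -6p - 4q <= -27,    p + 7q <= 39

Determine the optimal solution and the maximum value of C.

p = 1, q = 21/4, maximum C = 1/4

Extreme points and C = -5p + q:
  (23/2, 0) → C = -115/2
  (1, 21/4) → C = 1/4
  (9/2, 0) → C = -45/2

The binding constraints are 2p + 4q = 23 and -6p - 4q = -27.
Solving simultaneously gives p = 1, q = 21/4.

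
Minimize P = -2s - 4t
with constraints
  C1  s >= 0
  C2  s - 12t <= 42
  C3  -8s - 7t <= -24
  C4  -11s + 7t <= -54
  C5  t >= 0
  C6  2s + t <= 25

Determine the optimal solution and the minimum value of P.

s = 229/25, t = 167/25, minimum P = -1126/25

Vertices and P = -2s - 4t:
  (54/11, 0) → P = -108/11
  (229/25, 167/25) → P = -1126/25
  (25/2, 0) → P = -25

At the optimal vertex, -11s + 7t = -54 and 2s + t = 25.
Solving simultaneously gives s = 229/25, t = 167/25.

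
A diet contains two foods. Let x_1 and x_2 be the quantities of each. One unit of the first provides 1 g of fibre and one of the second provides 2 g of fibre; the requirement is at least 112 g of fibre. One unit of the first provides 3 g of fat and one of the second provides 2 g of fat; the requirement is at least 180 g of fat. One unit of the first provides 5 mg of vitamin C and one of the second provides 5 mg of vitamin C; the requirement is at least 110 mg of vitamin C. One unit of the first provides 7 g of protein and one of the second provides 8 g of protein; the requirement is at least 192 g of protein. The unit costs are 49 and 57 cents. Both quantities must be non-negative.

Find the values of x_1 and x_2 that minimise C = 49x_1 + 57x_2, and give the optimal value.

x_1 = 34, x_2 = 39, minimum C = 3889

Vertices and C = 49x_1 + 57x_2:
  (0, 90) → C = 5130
  (112, 0) → C = 5488
  (34, 39) → C = 3889
The feasible region is unbounded (it extends along (0, 1), (1, 0)), but C strictly increases along every unbounded feasible direction, so there is no improving ray and the minimum is attained at a vertex.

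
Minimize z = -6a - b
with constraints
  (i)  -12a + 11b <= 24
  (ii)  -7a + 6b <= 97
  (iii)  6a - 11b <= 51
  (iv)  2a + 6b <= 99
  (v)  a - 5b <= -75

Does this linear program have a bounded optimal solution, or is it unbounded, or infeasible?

infeasible

The boundaries -12a + 11b = 24 and 6a - 11b = 51 meet at (-25/2, -126/11), but that point violates a - 5b ≤ -75. Every candidate vertex is excluded by some other constraint, so the feasible region is empty.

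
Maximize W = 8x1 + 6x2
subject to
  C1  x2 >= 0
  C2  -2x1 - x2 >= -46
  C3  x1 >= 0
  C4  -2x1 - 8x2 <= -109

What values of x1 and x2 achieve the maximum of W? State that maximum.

x1 = 0, x2 = 46, maximum W = 276

Feasible corners and W = 8x1 + 6x2:
  (0, 46) → W = 276
  (37/2, 9) → W = 202
  (0, 109/8) → W = 327/4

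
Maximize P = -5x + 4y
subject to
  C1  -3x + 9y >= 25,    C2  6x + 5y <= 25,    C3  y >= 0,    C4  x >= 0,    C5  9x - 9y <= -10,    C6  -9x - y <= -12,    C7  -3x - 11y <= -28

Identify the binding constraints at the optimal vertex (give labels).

Corner points and P = -5x + 4y:
  (100/69, 75/23) → P = 400/69
  (83/84, 87/28) → P = 629/84
  (35/39, 51/13) → P = 437/39

The maximum is at (35/39, 51/13). Substituting into each constraint, equality holds for C2 and C6; the remaining constraints have slack.

C2 and C6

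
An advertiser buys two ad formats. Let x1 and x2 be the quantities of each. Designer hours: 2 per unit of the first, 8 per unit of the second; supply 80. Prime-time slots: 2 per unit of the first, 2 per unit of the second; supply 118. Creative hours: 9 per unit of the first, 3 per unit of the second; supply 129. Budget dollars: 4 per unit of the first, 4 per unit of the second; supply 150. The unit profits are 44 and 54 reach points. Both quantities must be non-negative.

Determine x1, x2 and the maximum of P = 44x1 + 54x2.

x1 = 12, x2 = 7, maximum P = 906

Extreme points and P = 44x1 + 54x2:
  (0, 0) → P = 0
  (0, 10) → P = 540
  (43/3, 0) → P = 1892/3
  (12, 7) → P = 906

At the optimal vertex, 2x1 + 8x2 = 80 and 9x1 + 3x2 = 129.
Solving simultaneously gives x1 = 12, x2 = 7.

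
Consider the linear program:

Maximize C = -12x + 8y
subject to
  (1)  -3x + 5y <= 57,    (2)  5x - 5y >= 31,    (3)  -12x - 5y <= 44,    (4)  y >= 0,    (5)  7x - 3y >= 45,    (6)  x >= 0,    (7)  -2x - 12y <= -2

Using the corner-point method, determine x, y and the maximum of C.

Vertices and C = -12x + 8y:
  (44, 189/5) → C = -1128/5
  (33/5, 2/5) → C = -76
  (45/7, 0) → C = -540/7
The feasible region is unbounded (it extends along (1, 0), (5, 3)), but C strictly decreases along every unbounded feasible direction, so there is no improving ray and the maximum is attained at a vertex.

The optimum lies where 5x - 5y = 31 and 7x - 3y = 45.
Solving simultaneously gives x = 33/5, y = 2/5.

x = 33/5, y = 2/5, maximum C = -76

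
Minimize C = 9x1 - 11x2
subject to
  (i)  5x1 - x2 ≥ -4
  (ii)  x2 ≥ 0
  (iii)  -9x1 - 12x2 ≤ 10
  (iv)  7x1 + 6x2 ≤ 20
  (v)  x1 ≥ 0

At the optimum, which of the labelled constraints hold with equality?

Corner points and C = 9x1 - 11x2:
  (20/7, 0) → C = 180/7
  (0, 0) → C = 0
  (0, 10/3) → C = -110/3

The minimum is at (0, 10/3). Substituting into each constraint, equality holds for (iv) and (v); the remaining constraints have slack.

(iv) and (v)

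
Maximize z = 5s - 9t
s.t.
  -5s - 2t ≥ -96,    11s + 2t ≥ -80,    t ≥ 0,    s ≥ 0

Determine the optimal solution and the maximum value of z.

Corner points and z = 5s - 9t:
  (96/5, 0) → z = 96
  (0, 48) → z = -432
  (0, 0) → z = 0

The binding constraints are -5s - 2t = -96 and t = 0.
Solving simultaneously gives s = 96/5, t = 0.

s = 96/5, t = 0, maximum z = 96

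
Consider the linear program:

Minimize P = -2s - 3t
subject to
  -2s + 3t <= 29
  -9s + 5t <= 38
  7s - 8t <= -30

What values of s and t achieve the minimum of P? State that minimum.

s = 142/5, t = 143/5, minimum P = -713/5

Extreme points and P = -2s - 3t:
  (31/17, 185/17) → P = -617/17
  (142/5, 143/5) → P = -713/5
  (-154/37, 4/37) → P = 8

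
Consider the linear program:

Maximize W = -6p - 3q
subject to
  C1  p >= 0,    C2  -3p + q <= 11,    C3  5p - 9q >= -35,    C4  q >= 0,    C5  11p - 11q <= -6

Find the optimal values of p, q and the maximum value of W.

Vertices and W = -6p - 3q:
  (0, 35/9) → W = -35/3
  (0, 6/11) → W = -18/11
  (331/44, 355/44) → W = -3051/44

The binding constraints are p = 0 and 11p - 11q = -6.
Solving simultaneously gives p = 0, q = 6/11.

p = 0, q = 6/11, maximum W = -18/11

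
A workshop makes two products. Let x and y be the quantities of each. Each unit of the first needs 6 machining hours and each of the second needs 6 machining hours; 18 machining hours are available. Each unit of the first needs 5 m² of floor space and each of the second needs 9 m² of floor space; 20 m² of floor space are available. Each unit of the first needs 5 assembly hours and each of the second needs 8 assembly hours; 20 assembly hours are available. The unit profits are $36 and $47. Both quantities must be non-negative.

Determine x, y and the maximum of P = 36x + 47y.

Vertices and P = 36x + 47y:
  (0, 0) → P = 0
  (0, 20/9) → P = 940/9
  (3, 0) → P = 108
  (7/4, 5/4) → P = 487/4

At the optimal vertex, 6x + 6y = 18 and 5x + 9y = 20.
Solving simultaneously gives x = 7/4, y = 5/4.

x = 7/4, y = 5/4, maximum P = 487/4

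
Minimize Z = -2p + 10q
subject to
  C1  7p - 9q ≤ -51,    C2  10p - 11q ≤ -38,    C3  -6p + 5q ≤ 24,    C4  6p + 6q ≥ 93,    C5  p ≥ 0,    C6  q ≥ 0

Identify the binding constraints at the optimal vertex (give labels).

Extreme points and Z = -2p + 10q:
  (219/13, 244/13) → Z = 154
  (177/32, 319/32) → Z = 709/8
  (107/22, 117/11) → Z = 1063/11
The feasible region is unbounded (it extends along (11, 10), (5, 6)), but Z strictly increases along every unbounded feasible direction, so there is no improving ray and the minimum is attained at a vertex.

The minimum is at (177/32, 319/32). Substituting into each constraint, equality holds for C1 and C4; the remaining constraints have slack.

C1 and C4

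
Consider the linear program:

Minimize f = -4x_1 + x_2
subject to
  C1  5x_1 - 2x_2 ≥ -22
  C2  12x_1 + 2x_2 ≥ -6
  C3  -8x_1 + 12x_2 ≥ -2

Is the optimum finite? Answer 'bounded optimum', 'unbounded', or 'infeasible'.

unbounded

From the feasible point (-28/17, 117/17), moving in the direction (2, 5) keeps every constraint satisfied while f decreases without bound.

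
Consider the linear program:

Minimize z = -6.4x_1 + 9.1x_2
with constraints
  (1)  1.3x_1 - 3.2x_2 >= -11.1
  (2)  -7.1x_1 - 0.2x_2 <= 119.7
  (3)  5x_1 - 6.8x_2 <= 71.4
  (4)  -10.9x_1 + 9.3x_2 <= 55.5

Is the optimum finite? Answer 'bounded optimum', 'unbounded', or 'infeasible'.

bounded optimum

Vertices and z = -6.4x_1 + 9.1x_2:
  (7599/179, 3708/179) → z = -74454/895
  (-7437/2279, 4884/2279) → z = 460206/11395
  (-357/22, -987/44) → z = -100.275
  (-112431/6821, -91068/6821) → z = -545802/34105
The feasible region has finitely many vertices and no improving ray; the minimum is -100.275 at (-357/22, -987/44).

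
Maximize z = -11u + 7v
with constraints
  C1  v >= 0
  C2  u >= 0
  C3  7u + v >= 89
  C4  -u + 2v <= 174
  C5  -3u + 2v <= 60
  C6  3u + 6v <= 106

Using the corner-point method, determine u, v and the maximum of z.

Vertices and z = -11u + 7v:
  (89/7, 0) → z = -979/7
  (106/3, 0) → z = -1166/3
  (428/39, 475/39) → z = -461/13

u = 428/39, v = 475/39, maximum z = -461/13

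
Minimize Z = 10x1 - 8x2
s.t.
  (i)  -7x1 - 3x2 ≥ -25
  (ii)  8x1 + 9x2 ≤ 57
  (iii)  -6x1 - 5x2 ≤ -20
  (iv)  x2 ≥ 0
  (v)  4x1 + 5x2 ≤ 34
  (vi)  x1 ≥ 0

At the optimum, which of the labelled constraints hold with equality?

Vertices and Z = 10x1 - 8x2:
  (18/13, 199/39) → Z = -1052/39
  (25/7, 0) → Z = 250/7
  (0, 19/3) → Z = -152/3
  (10/3, 0) → Z = 100/3
  (0, 4) → Z = -32

The minimum is at (0, 19/3). Substituting into each constraint, equality holds for (ii) and (vi); the remaining constraints have slack.

(ii) and (vi)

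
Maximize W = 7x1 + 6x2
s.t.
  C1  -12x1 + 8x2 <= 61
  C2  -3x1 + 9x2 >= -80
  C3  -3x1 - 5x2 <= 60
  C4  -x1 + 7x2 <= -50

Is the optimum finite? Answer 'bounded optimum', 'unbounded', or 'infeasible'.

Vertices and W = 7x1 + 6x2:
  (-10/3, -10) → W = -250/3
  (55/6, -35/6) → W = 175/6
  (-85/13, -105/13) → W = -1225/13
The feasible region has finitely many vertices and no improving ray; the maximum is 175/6 at (55/6, -35/6).

bounded optimum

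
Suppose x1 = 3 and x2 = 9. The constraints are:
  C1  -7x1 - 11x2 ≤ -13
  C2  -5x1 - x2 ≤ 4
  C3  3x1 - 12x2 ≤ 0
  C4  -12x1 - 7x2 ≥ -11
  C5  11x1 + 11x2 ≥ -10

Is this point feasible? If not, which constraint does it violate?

not feasible — violates C4

Constraint C4: -12x1 - 7x2 = -99, which is not ≥ -11. All other constraints are satisfied.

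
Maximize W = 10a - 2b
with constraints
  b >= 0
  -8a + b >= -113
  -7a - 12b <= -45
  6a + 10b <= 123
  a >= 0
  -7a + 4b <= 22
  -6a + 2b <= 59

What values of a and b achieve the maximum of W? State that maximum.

a = 113/8, b = 0, maximum W = 565/4

Vertices and W = 10a - 2b:
  (113/8, 0) → W = 565/4
  (45/7, 0) → W = 450/7
  (1253/86, 153/43) → W = 5959/43
  (0, 15/4) → W = -15/2
  (136/47, 993/94) → W = 367/47
  (0, 11/2) → W = -11

At the optimal vertex, b = 0 and -8a + b = -113.
Solving simultaneously gives a = 113/8, b = 0.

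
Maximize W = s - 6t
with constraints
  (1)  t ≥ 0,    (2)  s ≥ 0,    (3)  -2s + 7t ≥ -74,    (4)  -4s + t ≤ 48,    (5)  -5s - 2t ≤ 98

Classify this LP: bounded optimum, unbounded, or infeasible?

bounded optimum

Vertices and W = s - 6t:
  (0, 0) → W = 0
  (37, 0) → W = 37
  (0, 48) → W = -288
The feasible region has finitely many vertices and no improving ray; the maximum is 37 at (37, 0).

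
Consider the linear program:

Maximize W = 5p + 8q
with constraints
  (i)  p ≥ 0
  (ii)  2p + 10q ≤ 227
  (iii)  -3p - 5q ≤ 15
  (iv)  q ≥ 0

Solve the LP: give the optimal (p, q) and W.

p = 227/2, q = 0, maximum W = 1135/2

Extreme points and W = 5p + 8q:
  (0, 227/10) → W = 908/5
  (0, 0) → W = 0
  (227/2, 0) → W = 1135/2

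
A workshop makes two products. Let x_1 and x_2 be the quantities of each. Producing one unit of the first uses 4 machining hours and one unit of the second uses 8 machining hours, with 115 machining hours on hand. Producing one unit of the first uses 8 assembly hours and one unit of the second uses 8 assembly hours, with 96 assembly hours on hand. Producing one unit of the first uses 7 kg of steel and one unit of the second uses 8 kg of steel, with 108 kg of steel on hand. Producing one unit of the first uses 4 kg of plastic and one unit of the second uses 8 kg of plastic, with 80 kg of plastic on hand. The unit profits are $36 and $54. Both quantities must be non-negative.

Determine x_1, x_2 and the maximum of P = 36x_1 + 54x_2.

At the optimal vertex, 8x_1 + 8x_2 = 96 and 4x_1 + 8x_2 = 80.
Solving simultaneously gives x_1 = 4, x_2 = 8.

x_1 = 4, x_2 = 8, maximum P = 576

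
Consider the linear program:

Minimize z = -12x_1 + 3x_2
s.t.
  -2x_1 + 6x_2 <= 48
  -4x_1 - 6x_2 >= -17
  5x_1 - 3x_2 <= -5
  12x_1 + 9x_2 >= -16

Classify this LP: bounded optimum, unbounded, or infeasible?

Corner points and z = -12x_1 + 3x_2:
  (-31/6, 113/18) → z = 485/6
  (-88/15, 272/45) → z = 1328/15
  (1/2, 5/2) → z = 3/2
  (-31/27, -20/81) → z = 352/27
The feasible region has finitely many vertices and no improving ray; the minimum is 3/2 at (1/2, 5/2).

bounded optimum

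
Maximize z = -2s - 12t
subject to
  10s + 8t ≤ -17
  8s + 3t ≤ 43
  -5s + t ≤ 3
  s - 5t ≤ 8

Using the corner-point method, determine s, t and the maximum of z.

s = -23/24, t = -43/24, maximum z = 281/12

Corner points and z = -2s - 12t:
  (-41/50, -11/10) → z = 371/25
  (-21/58, -97/58) → z = 603/29
  (-23/24, -43/24) → z = 281/12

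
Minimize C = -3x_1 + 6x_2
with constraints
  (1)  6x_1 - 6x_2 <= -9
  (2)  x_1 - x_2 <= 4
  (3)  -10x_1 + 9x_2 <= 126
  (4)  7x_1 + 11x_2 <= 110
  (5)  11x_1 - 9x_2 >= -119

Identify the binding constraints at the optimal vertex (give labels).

(1) and (5)

Extreme points and C = -3x_1 + 6x_2:
  (187/36, 241/36) → C = 295/12
  (-211/4, -205/4) → C = -597/4
  (-319/184, 2043/184) → C = 13215/184

The minimum is at (-211/4, -205/4). Substituting into each constraint, equality holds for (1) and (5); the remaining constraints have slack.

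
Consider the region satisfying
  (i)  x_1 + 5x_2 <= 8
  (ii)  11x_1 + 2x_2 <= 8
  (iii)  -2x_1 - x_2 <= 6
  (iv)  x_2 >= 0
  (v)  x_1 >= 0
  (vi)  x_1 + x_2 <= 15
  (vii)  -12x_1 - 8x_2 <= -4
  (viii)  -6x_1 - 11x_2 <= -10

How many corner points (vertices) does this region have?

Intersecting each pair of boundary lines and keeping only the points that satisfy every inequality leaves:
  (24/53, 80/53)
  (0, 8/5)
  (68/109, 62/109)
  (0, 10/11)

4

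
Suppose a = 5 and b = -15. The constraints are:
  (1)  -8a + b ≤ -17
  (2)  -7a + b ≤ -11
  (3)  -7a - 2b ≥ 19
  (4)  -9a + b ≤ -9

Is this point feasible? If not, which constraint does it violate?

not feasible — violates (3)

Constraint (3): -7a - 2b = -5, which is not ≥ 19. All other constraints are satisfied.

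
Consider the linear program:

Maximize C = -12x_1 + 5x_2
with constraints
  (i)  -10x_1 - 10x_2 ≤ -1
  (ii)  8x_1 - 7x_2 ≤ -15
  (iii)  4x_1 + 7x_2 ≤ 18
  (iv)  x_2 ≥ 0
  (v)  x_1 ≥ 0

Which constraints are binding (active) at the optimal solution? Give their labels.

(iii) and (v)

Extreme points and C = -12x_1 + 5x_2:
  (1/4, 17/7) → C = 64/7
  (0, 15/7) → C = 75/7
  (0, 18/7) → C = 90/7

The maximum is at (0, 18/7). Substituting into each constraint, equality holds for (iii) and (v); the remaining constraints have slack.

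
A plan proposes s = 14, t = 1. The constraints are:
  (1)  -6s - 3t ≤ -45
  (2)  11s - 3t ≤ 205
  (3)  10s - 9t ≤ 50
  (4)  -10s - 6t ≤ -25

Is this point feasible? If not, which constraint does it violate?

Constraint (3): 10s - 9t = 131, which is not ≤ 50. All other constraints are satisfied.

not feasible — violates (3)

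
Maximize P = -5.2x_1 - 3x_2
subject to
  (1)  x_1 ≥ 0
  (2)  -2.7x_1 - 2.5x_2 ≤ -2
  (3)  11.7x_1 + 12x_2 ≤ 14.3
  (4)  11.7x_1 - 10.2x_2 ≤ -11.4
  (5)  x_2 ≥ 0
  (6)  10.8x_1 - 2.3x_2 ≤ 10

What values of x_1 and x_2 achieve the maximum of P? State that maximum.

x_1 = 0, x_2 = 19/17, maximum P = -57/17

Corner points and P = -5.2x_1 - 3x_2:
  (0, 143/120) → P = -143/40
  (0, 19/17) → P = -57/17
  (151/4329, 257/222) → P = -12169/3330

At the optimal vertex, x_1 = 0 and 11.7x_1 - 10.2x_2 = -11.4.
Solving simultaneously gives x_1 = 0, x_2 = 19/17.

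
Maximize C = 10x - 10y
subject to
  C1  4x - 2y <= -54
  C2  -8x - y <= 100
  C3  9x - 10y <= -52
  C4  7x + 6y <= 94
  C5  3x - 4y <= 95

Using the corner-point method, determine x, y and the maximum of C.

Corner points and C = 10x - 10y:
  (-127/10, 8/5) → C = -143
  (-68/19, 377/19) → C = -4450/19
  (-694/41, 1452/41) → C = -21460/41

x = -127/10, y = 8/5, maximum C = -143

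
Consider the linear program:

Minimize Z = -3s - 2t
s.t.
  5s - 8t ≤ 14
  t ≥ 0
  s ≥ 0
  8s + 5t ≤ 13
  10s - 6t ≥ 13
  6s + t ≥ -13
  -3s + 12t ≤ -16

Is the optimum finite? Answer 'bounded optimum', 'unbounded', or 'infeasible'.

infeasible

The boundaries 5s - 8t = 14 and 10s - 6t = 13 meet at (2/5, -3/2), but that point violates t ≥ 0. Every candidate vertex is excluded by some other constraint, so the feasible region is empty.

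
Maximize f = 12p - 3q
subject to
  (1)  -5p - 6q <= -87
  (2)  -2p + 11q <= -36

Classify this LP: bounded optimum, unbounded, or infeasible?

unbounded

From the feasible point (1173/67, -6/67), moving in the direction (6, -5) keeps every constraint satisfied while f increases without bound.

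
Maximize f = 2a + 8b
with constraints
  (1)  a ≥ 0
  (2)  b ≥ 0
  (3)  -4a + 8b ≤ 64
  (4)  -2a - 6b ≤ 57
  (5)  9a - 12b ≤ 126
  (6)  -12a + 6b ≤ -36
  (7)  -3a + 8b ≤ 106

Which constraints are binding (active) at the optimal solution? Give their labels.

(5) and (7)

Vertices and f = 2a + 8b:
  (14, 0) → f = 28
  (3, 0) → f = 6
  (28/3, 38/3) → f = 120
  (42, 29) → f = 316
  (190/3, 37) → f = 1268/3

The maximum is at (190/3, 37). Substituting into each constraint, equality holds for (5) and (7); the remaining constraints have slack.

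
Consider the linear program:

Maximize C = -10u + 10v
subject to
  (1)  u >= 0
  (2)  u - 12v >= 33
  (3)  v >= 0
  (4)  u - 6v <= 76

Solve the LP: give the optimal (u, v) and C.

u = 33, v = 0, maximum C = -330

Vertices and C = -10u + 10v:
  (33, 0) → C = -330
  (119, 43/6) → C = -3355/3
  (76, 0) → C = -760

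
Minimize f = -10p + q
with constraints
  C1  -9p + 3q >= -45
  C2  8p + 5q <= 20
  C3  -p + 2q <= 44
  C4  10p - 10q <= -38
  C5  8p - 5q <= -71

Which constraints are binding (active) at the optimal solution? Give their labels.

Corner points and f = -10p + q:
  (-60/7, 124/7) → f = 724/7
  (-51/16, 91/10) → f = 1639/40
  (-52/3, -203/15) → f = 799/5
The feasible region is unbounded (it extends along (-2, -1), (-1, -1)), but f strictly increases along every unbounded feasible direction, so there is no improving ray and the minimum is attained at a vertex.

The minimum is at (-51/16, 91/10). Substituting into each constraint, equality holds for C2 and C5; the remaining constraints have slack.

C2 and C5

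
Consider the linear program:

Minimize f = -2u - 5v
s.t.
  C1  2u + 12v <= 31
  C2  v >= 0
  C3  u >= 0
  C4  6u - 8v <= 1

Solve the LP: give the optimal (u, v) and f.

The binding constraints are 2u + 12v = 31 and 6u - 8v = 1.
Solving simultaneously gives u = 65/22, v = 23/11.

u = 65/22, v = 23/11, minimum f = -180/11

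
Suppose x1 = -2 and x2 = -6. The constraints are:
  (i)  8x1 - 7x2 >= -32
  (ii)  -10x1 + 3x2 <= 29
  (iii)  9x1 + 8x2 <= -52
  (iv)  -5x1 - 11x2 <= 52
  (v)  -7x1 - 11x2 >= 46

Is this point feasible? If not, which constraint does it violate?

Constraint (iv): -5x1 - 11x2 = 76, which is not ≤ 52. All other constraints are satisfied.

not feasible — violates (iv)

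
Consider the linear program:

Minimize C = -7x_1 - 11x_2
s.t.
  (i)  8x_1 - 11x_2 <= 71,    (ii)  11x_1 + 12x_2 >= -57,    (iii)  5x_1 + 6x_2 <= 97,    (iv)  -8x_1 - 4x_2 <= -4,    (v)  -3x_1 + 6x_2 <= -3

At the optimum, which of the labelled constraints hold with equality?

(iii) and (v)

Extreme points and C = -7x_1 - 11x_2:
  (1493/103, 421/103) → C = -15082/103
  (41/15, -67/15) → C = 30
  (25/2, 23/4) → C = -603/4
  (3/5, -1/5) → C = -2

The minimum is at (25/2, 23/4). Substituting into each constraint, equality holds for (iii) and (v); the remaining constraints have slack.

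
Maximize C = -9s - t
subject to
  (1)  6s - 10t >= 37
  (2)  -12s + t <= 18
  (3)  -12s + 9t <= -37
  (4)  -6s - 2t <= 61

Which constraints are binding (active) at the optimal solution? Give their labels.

Vertices and C = -9s - t:
  (37/66, -37/11) → C = -37/22
  (-199/96, -55/8) → C = 817/32
  (-97/30, -104/5) → C = 499/10
The feasible region is unbounded (it extends along (1, -3), (5, 3)), but C strictly decreases along every unbounded feasible direction, so there is no improving ray and the maximum is attained at a vertex.

The maximum is at (-97/30, -104/5). Substituting into each constraint, equality holds for (2) and (4); the remaining constraints have slack.

(2) and (4)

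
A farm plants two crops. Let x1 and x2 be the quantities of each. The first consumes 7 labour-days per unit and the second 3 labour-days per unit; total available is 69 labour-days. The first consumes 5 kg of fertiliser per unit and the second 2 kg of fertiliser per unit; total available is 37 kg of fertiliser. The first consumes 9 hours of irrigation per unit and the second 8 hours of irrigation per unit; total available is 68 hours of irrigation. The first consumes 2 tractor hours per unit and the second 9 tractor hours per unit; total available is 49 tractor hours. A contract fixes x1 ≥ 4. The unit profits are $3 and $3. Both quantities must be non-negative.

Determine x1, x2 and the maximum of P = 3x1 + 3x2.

x1 = 4, x2 = 4, maximum P = 24

Corner points and P = 3x1 + 3x2:
  (37/5, 0) → P = 111/5
  (4, 0) → P = 12
  (80/11, 7/22) → P = 501/22
  (4, 4) → P = 24

At the optimal vertex, 9x1 + 8x2 = 68 and x1 = 4.
Solving simultaneously gives x1 = 4, x2 = 4.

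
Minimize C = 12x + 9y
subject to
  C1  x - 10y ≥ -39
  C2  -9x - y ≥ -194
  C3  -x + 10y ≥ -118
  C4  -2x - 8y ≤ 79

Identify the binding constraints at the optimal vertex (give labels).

Corner points and C = 12x + 9y:
  (1901/91, 545/91) → C = 27717/91
  (-551/14, -1/28) → C = -13233/28
  (294/13, -124/13) → C = 2412/13
  (11/2, -45/4) → C = -141/4

The minimum is at (-551/14, -1/28). Substituting into each constraint, equality holds for C1 and C4; the remaining constraints have slack.

C1 and C4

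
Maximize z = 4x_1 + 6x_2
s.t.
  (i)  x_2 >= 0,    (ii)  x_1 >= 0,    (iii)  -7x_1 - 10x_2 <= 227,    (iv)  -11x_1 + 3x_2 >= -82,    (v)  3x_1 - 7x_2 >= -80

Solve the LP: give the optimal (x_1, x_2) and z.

x_1 = 407/34, x_2 = 563/34, maximum z = 2503/17

Feasible corners and z = 4x_1 + 6x_2:
  (0, 0) → z = 0
  (82/11, 0) → z = 328/11
  (0, 80/7) → z = 480/7
  (407/34, 563/34) → z = 2503/17

The binding constraints are -11x_1 + 3x_2 = -82 and 3x_1 - 7x_2 = -80.
Solving simultaneously gives x_1 = 407/34, x_2 = 563/34.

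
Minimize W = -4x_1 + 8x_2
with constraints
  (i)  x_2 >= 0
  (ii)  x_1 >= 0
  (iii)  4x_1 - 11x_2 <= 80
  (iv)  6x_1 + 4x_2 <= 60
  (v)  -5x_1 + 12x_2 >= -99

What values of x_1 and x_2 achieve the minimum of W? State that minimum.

Extreme points and W = -4x_1 + 8x_2:
  (0, 0) → W = 0
  (10, 0) → W = -40
  (0, 15) → W = 120

x_1 = 10, x_2 = 0, minimum W = -40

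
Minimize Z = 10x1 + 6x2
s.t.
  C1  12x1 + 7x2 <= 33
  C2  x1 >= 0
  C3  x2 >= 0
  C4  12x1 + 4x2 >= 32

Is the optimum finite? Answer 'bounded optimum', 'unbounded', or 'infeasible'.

Vertices and Z = 10x1 + 6x2:
  (11/4, 0) → Z = 55/2
  (23/9, 1/3) → Z = 248/9
  (8/3, 0) → Z = 80/3
The feasible region has finitely many vertices and no improving ray; the minimum is 80/3 at (8/3, 0).

bounded optimum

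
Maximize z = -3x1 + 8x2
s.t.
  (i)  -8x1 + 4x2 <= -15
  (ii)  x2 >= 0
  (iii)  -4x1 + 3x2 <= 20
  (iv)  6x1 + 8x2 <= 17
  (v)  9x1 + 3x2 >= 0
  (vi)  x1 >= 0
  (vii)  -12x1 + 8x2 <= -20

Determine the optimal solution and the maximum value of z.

x1 = 47/22, x2 = 23/44, maximum z = -49/22

Corner points and z = -3x1 + 8x2:
  (15/8, 0) → z = -45/8
  (47/22, 23/44) → z = -49/22
  (17/6, 0) → z = -17/2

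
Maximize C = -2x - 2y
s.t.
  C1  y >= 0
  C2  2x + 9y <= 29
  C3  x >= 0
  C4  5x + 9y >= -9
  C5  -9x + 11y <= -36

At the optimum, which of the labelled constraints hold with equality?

Vertices and C = -2x - 2y:
  (29/2, 0) → C = -29
  (4, 0) → C = -8
  (643/103, 189/103) → C = -1664/103

The maximum is at (4, 0). Substituting into each constraint, equality holds for C1 and C5; the remaining constraints have slack.

C1 and C5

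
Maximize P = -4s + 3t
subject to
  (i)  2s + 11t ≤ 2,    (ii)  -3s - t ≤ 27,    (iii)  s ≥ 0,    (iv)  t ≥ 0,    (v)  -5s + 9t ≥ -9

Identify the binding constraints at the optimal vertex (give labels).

(i) and (iii)

Corner points and P = -4s + 3t:
  (0, 2/11) → P = 6/11
  (1, 0) → P = -4
  (0, 0) → P = 0

The maximum is at (0, 2/11). Substituting into each constraint, equality holds for (i) and (iii); the remaining constraints have slack.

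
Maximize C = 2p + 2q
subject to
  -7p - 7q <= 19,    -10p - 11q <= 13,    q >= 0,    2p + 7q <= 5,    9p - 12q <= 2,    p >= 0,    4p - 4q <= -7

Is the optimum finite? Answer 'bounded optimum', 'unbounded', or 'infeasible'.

The boundaries -10p - 11q = 13 and 2p + 7q = 5 meet at (-73/24, 19/12), but that point violates p ≥ 0. Every candidate vertex is excluded by some other constraint, so the feasible region is empty.

infeasible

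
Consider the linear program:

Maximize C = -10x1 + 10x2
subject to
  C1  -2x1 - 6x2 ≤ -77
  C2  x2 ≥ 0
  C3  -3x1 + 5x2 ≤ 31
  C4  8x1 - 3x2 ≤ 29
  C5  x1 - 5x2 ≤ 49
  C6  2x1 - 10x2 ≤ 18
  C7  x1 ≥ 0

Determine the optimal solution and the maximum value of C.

x1 = 199/28, x2 = 293/28, maximum C = 235/7

Extreme points and C = -10x1 + 10x2:
  (199/28, 293/28) → C = 235/7
  (15/2, 31/3) → C = 85/3
  (238/31, 335/31) → C = 970/31

The optimum lies where -2x1 - 6x2 = -77 and -3x1 + 5x2 = 31.
Solving simultaneously gives x1 = 199/28, x2 = 293/28.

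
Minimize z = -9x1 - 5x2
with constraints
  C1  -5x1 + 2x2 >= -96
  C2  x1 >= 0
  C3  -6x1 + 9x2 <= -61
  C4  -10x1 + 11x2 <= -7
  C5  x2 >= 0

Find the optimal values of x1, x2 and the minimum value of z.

x1 = 742/33, x2 = 271/33, minimum z = -8033/33

Feasible corners and z = -9x1 - 5x2:
  (742/33, 271/33) → z = -8033/33
  (96/5, 0) → z = -864/5
  (61/6, 0) → z = -183/2

At the optimal vertex, -5x1 + 2x2 = -96 and -6x1 + 9x2 = -61.
Solving simultaneously gives x1 = 742/33, x2 = 271/33.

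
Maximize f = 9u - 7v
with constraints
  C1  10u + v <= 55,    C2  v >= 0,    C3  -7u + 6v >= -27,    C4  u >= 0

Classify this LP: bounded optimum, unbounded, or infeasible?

bounded optimum

Extreme points and f = 9u - 7v:
  (357/67, 115/67) → f = 2408/67
  (0, 55) → f = -385
  (27/7, 0) → f = 243/7
  (0, 0) → f = 0
The feasible region has finitely many vertices and no improving ray; the maximum is 2408/67 at (357/67, 115/67).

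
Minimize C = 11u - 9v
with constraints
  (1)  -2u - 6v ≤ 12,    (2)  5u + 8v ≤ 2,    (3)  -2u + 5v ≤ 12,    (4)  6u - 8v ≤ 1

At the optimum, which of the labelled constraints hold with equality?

(1) and (3)

Feasible corners and C = 11u - 9v:
  (-6, 0) → C = -66
  (-45/26, -37/26) → C = -81/13
  (-86/41, 64/41) → C = -1522/41
  (3/11, 7/88) → C = 201/88

The minimum is at (-6, 0). Substituting into each constraint, equality holds for (1) and (3); the remaining constraints have slack.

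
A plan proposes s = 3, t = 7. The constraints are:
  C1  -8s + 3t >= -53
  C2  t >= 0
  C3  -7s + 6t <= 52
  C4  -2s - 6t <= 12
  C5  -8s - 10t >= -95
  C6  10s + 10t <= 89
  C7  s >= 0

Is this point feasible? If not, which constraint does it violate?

Constraint C6: 10s + 10t = 100, which is not ≤ 89. All other constraints are satisfied.

not feasible — violates C6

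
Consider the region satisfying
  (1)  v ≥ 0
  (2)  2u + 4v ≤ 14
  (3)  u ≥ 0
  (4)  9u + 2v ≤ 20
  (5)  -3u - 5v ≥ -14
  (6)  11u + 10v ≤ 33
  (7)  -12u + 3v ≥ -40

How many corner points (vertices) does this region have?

Of the 21 pairwise boundary intersections, those satisfying every inequality are:
  (0, 0)
  (20/9, 0)
  (0, 14/5)
  (67/34, 77/68)
  (1, 11/5)

5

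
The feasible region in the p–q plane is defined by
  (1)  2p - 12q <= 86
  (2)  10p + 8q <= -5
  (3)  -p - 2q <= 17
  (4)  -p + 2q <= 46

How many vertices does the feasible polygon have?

The feasible vertices (each the meet of two boundaries and inside every other half-plane) are:
  (157/34, -435/68)
  (-2, -15/2)
  (-27/2, 65/4)
  (-63/2, 29/4)

4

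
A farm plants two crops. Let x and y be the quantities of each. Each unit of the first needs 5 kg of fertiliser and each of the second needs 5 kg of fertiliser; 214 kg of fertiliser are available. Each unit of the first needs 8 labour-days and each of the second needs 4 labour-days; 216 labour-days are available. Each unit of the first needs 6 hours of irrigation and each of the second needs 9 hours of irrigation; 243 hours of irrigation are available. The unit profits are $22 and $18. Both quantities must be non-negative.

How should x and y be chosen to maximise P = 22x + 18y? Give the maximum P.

x = 81/4, y = 27/2, maximum P = 1377/2

Corner points and P = 22x + 18y:
  (0, 0) → P = 0
  (0, 27) → P = 486
  (27, 0) → P = 594
  (81/4, 27/2) → P = 1377/2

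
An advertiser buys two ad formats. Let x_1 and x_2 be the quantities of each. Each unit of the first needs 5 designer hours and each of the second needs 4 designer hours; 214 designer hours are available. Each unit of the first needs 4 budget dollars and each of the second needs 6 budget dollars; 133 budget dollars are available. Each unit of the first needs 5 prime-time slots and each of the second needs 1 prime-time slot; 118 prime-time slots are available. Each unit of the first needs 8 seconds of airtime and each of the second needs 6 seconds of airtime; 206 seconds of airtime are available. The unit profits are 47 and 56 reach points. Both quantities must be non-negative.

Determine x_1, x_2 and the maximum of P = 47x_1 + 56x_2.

Feasible corners and P = 47x_1 + 56x_2:
  (0, 0) → P = 0
  (0, 133/6) → P = 3724/3
  (118/5, 0) → P = 5546/5
  (73/4, 10) → P = 5671/4
  (251/11, 43/11) → P = 14205/11

x_1 = 73/4, x_2 = 10, maximum P = 5671/4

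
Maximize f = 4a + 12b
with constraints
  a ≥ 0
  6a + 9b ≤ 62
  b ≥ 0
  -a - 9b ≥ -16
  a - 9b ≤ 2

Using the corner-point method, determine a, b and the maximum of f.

a = 9, b = 7/9, maximum f = 136/3

Corner points and f = 4a + 12b:
  (0, 0) → f = 0
  (0, 16/9) → f = 64/3
  (2, 0) → f = 8
  (9, 7/9) → f = 136/3

The binding constraints are -a - 9b = -16 and a - 9b = 2.
Solving simultaneously gives a = 9, b = 7/9.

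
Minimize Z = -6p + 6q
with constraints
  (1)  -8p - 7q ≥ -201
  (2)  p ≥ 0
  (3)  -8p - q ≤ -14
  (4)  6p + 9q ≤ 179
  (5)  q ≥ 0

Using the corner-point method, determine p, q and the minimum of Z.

Corner points and Z = -6p + 6q:
  (278/15, 113/15) → Z = -66
  (201/8, 0) → Z = -603/4
  (0, 14) → Z = 84
  (0, 179/9) → Z = 358/3
  (7/4, 0) → Z = -21/2

The binding constraints are -8p - 7q = -201 and q = 0.
Solving simultaneously gives p = 201/8, q = 0.

p = 201/8, q = 0, minimum Z = -603/4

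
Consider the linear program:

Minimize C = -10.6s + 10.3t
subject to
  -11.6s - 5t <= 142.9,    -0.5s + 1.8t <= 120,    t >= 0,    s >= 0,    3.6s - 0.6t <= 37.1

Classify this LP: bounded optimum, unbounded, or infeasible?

bounded optimum

Vertices and C = -10.6s + 10.3t:
  (0, 200/3) → C = 2060/3
  (2313/103, 45055/618) → C = 3169597/6180
  (0, 0) → C = 0
  (371/36, 0) → C = -19663/180
The feasible region has finitely many vertices and no improving ray; the minimum is -19663/180 at (371/36, 0).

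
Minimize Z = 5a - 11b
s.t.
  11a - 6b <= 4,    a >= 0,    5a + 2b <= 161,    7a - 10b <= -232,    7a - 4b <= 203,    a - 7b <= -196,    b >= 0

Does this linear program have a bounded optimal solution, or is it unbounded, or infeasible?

bounded optimum

Extreme points and Z = 5a - 11b:
  (0, 161/2) → Z = -1771/2
  (0, 28) → Z = -308
  (573/32, 2287/64) → Z = -19427/64
  (112/13, 380/13) → Z = -3620/13
The feasible region has finitely many vertices and no improving ray; the minimum is -1771/2 at (0, 161/2).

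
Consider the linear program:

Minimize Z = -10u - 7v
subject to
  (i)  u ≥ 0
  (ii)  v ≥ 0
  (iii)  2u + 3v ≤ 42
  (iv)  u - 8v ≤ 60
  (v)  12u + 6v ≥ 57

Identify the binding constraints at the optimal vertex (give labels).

(ii) and (iii)

Vertices and Z = -10u - 7v:
  (0, 14) → Z = -98
  (0, 19/2) → Z = -133/2
  (21, 0) → Z = -210
  (19/4, 0) → Z = -95/2

The minimum is at (21, 0). Substituting into each constraint, equality holds for (ii) and (iii); the remaining constraints have slack.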